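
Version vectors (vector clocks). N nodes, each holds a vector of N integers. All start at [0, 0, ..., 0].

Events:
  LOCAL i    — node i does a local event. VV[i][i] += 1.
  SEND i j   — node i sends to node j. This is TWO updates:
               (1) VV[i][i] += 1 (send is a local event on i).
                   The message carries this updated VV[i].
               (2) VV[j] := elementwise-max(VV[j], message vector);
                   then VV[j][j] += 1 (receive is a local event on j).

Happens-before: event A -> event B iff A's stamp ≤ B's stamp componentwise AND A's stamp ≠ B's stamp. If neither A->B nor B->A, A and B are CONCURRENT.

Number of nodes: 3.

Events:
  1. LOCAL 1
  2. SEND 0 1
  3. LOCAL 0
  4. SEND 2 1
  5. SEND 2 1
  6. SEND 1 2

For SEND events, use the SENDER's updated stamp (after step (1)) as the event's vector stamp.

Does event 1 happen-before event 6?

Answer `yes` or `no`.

Answer: yes

Derivation:
Initial: VV[0]=[0, 0, 0]
Initial: VV[1]=[0, 0, 0]
Initial: VV[2]=[0, 0, 0]
Event 1: LOCAL 1: VV[1][1]++ -> VV[1]=[0, 1, 0]
Event 2: SEND 0->1: VV[0][0]++ -> VV[0]=[1, 0, 0], msg_vec=[1, 0, 0]; VV[1]=max(VV[1],msg_vec) then VV[1][1]++ -> VV[1]=[1, 2, 0]
Event 3: LOCAL 0: VV[0][0]++ -> VV[0]=[2, 0, 0]
Event 4: SEND 2->1: VV[2][2]++ -> VV[2]=[0, 0, 1], msg_vec=[0, 0, 1]; VV[1]=max(VV[1],msg_vec) then VV[1][1]++ -> VV[1]=[1, 3, 1]
Event 5: SEND 2->1: VV[2][2]++ -> VV[2]=[0, 0, 2], msg_vec=[0, 0, 2]; VV[1]=max(VV[1],msg_vec) then VV[1][1]++ -> VV[1]=[1, 4, 2]
Event 6: SEND 1->2: VV[1][1]++ -> VV[1]=[1, 5, 2], msg_vec=[1, 5, 2]; VV[2]=max(VV[2],msg_vec) then VV[2][2]++ -> VV[2]=[1, 5, 3]
Event 1 stamp: [0, 1, 0]
Event 6 stamp: [1, 5, 2]
[0, 1, 0] <= [1, 5, 2]? True. Equal? False. Happens-before: True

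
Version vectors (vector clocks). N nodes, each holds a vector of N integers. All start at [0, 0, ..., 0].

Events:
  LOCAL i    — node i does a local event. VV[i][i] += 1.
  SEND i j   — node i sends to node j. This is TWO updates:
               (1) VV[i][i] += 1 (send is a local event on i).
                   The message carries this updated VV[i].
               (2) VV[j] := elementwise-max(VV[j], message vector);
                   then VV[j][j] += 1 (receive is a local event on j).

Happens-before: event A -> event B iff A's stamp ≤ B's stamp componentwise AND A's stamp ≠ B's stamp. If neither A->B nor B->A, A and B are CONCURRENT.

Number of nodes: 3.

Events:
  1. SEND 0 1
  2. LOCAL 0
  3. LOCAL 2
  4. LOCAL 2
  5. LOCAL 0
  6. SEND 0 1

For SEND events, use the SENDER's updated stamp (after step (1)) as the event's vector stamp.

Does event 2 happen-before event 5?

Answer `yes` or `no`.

Initial: VV[0]=[0, 0, 0]
Initial: VV[1]=[0, 0, 0]
Initial: VV[2]=[0, 0, 0]
Event 1: SEND 0->1: VV[0][0]++ -> VV[0]=[1, 0, 0], msg_vec=[1, 0, 0]; VV[1]=max(VV[1],msg_vec) then VV[1][1]++ -> VV[1]=[1, 1, 0]
Event 2: LOCAL 0: VV[0][0]++ -> VV[0]=[2, 0, 0]
Event 3: LOCAL 2: VV[2][2]++ -> VV[2]=[0, 0, 1]
Event 4: LOCAL 2: VV[2][2]++ -> VV[2]=[0, 0, 2]
Event 5: LOCAL 0: VV[0][0]++ -> VV[0]=[3, 0, 0]
Event 6: SEND 0->1: VV[0][0]++ -> VV[0]=[4, 0, 0], msg_vec=[4, 0, 0]; VV[1]=max(VV[1],msg_vec) then VV[1][1]++ -> VV[1]=[4, 2, 0]
Event 2 stamp: [2, 0, 0]
Event 5 stamp: [3, 0, 0]
[2, 0, 0] <= [3, 0, 0]? True. Equal? False. Happens-before: True

Answer: yes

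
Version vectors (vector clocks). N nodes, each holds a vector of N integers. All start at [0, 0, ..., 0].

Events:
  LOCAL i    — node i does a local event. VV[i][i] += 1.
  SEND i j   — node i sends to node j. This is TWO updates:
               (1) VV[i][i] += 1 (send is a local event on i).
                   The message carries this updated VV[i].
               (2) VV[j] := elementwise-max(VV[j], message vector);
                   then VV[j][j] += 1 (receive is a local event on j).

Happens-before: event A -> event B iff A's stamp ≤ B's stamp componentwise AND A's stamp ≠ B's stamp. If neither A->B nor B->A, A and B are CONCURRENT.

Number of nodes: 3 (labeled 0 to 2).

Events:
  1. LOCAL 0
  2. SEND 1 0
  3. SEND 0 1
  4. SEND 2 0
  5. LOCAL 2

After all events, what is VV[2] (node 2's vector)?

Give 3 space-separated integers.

Initial: VV[0]=[0, 0, 0]
Initial: VV[1]=[0, 0, 0]
Initial: VV[2]=[0, 0, 0]
Event 1: LOCAL 0: VV[0][0]++ -> VV[0]=[1, 0, 0]
Event 2: SEND 1->0: VV[1][1]++ -> VV[1]=[0, 1, 0], msg_vec=[0, 1, 0]; VV[0]=max(VV[0],msg_vec) then VV[0][0]++ -> VV[0]=[2, 1, 0]
Event 3: SEND 0->1: VV[0][0]++ -> VV[0]=[3, 1, 0], msg_vec=[3, 1, 0]; VV[1]=max(VV[1],msg_vec) then VV[1][1]++ -> VV[1]=[3, 2, 0]
Event 4: SEND 2->0: VV[2][2]++ -> VV[2]=[0, 0, 1], msg_vec=[0, 0, 1]; VV[0]=max(VV[0],msg_vec) then VV[0][0]++ -> VV[0]=[4, 1, 1]
Event 5: LOCAL 2: VV[2][2]++ -> VV[2]=[0, 0, 2]
Final vectors: VV[0]=[4, 1, 1]; VV[1]=[3, 2, 0]; VV[2]=[0, 0, 2]

Answer: 0 0 2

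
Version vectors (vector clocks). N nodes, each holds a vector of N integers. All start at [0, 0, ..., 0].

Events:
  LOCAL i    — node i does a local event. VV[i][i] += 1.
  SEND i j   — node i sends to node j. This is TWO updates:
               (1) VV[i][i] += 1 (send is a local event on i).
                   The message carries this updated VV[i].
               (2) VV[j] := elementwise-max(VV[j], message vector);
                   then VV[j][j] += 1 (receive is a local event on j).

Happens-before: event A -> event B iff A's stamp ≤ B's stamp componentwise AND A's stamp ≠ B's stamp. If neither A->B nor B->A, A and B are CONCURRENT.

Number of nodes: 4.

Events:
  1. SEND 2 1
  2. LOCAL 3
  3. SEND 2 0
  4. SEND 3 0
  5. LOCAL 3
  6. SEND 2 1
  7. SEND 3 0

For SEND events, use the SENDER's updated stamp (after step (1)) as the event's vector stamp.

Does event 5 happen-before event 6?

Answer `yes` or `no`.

Initial: VV[0]=[0, 0, 0, 0]
Initial: VV[1]=[0, 0, 0, 0]
Initial: VV[2]=[0, 0, 0, 0]
Initial: VV[3]=[0, 0, 0, 0]
Event 1: SEND 2->1: VV[2][2]++ -> VV[2]=[0, 0, 1, 0], msg_vec=[0, 0, 1, 0]; VV[1]=max(VV[1],msg_vec) then VV[1][1]++ -> VV[1]=[0, 1, 1, 0]
Event 2: LOCAL 3: VV[3][3]++ -> VV[3]=[0, 0, 0, 1]
Event 3: SEND 2->0: VV[2][2]++ -> VV[2]=[0, 0, 2, 0], msg_vec=[0, 0, 2, 0]; VV[0]=max(VV[0],msg_vec) then VV[0][0]++ -> VV[0]=[1, 0, 2, 0]
Event 4: SEND 3->0: VV[3][3]++ -> VV[3]=[0, 0, 0, 2], msg_vec=[0, 0, 0, 2]; VV[0]=max(VV[0],msg_vec) then VV[0][0]++ -> VV[0]=[2, 0, 2, 2]
Event 5: LOCAL 3: VV[3][3]++ -> VV[3]=[0, 0, 0, 3]
Event 6: SEND 2->1: VV[2][2]++ -> VV[2]=[0, 0, 3, 0], msg_vec=[0, 0, 3, 0]; VV[1]=max(VV[1],msg_vec) then VV[1][1]++ -> VV[1]=[0, 2, 3, 0]
Event 7: SEND 3->0: VV[3][3]++ -> VV[3]=[0, 0, 0, 4], msg_vec=[0, 0, 0, 4]; VV[0]=max(VV[0],msg_vec) then VV[0][0]++ -> VV[0]=[3, 0, 2, 4]
Event 5 stamp: [0, 0, 0, 3]
Event 6 stamp: [0, 0, 3, 0]
[0, 0, 0, 3] <= [0, 0, 3, 0]? False. Equal? False. Happens-before: False

Answer: no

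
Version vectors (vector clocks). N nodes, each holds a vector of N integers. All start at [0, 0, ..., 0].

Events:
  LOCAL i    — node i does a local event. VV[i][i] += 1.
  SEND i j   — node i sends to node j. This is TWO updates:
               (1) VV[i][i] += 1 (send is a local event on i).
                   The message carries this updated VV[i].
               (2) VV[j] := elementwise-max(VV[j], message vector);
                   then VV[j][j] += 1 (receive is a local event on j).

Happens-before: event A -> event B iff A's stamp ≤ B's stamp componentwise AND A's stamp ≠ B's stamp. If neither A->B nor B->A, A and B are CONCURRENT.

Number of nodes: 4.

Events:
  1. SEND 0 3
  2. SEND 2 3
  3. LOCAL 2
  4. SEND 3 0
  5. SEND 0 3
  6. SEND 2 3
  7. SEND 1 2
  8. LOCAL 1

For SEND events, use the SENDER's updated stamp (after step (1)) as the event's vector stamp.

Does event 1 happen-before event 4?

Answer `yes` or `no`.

Answer: yes

Derivation:
Initial: VV[0]=[0, 0, 0, 0]
Initial: VV[1]=[0, 0, 0, 0]
Initial: VV[2]=[0, 0, 0, 0]
Initial: VV[3]=[0, 0, 0, 0]
Event 1: SEND 0->3: VV[0][0]++ -> VV[0]=[1, 0, 0, 0], msg_vec=[1, 0, 0, 0]; VV[3]=max(VV[3],msg_vec) then VV[3][3]++ -> VV[3]=[1, 0, 0, 1]
Event 2: SEND 2->3: VV[2][2]++ -> VV[2]=[0, 0, 1, 0], msg_vec=[0, 0, 1, 0]; VV[3]=max(VV[3],msg_vec) then VV[3][3]++ -> VV[3]=[1, 0, 1, 2]
Event 3: LOCAL 2: VV[2][2]++ -> VV[2]=[0, 0, 2, 0]
Event 4: SEND 3->0: VV[3][3]++ -> VV[3]=[1, 0, 1, 3], msg_vec=[1, 0, 1, 3]; VV[0]=max(VV[0],msg_vec) then VV[0][0]++ -> VV[0]=[2, 0, 1, 3]
Event 5: SEND 0->3: VV[0][0]++ -> VV[0]=[3, 0, 1, 3], msg_vec=[3, 0, 1, 3]; VV[3]=max(VV[3],msg_vec) then VV[3][3]++ -> VV[3]=[3, 0, 1, 4]
Event 6: SEND 2->3: VV[2][2]++ -> VV[2]=[0, 0, 3, 0], msg_vec=[0, 0, 3, 0]; VV[3]=max(VV[3],msg_vec) then VV[3][3]++ -> VV[3]=[3, 0, 3, 5]
Event 7: SEND 1->2: VV[1][1]++ -> VV[1]=[0, 1, 0, 0], msg_vec=[0, 1, 0, 0]; VV[2]=max(VV[2],msg_vec) then VV[2][2]++ -> VV[2]=[0, 1, 4, 0]
Event 8: LOCAL 1: VV[1][1]++ -> VV[1]=[0, 2, 0, 0]
Event 1 stamp: [1, 0, 0, 0]
Event 4 stamp: [1, 0, 1, 3]
[1, 0, 0, 0] <= [1, 0, 1, 3]? True. Equal? False. Happens-before: True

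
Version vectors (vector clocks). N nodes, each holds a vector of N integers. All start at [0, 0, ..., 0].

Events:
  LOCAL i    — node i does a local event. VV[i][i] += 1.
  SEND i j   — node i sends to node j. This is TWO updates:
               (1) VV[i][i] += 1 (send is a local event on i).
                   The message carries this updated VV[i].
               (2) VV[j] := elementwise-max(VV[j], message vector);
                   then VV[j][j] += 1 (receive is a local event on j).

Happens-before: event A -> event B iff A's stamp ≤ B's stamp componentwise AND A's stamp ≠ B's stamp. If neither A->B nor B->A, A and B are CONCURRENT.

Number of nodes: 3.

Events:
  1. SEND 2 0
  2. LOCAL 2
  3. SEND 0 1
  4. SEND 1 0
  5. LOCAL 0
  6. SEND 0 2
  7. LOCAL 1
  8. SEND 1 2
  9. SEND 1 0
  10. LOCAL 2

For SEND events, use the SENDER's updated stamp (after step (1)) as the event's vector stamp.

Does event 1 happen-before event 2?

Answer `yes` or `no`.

Answer: yes

Derivation:
Initial: VV[0]=[0, 0, 0]
Initial: VV[1]=[0, 0, 0]
Initial: VV[2]=[0, 0, 0]
Event 1: SEND 2->0: VV[2][2]++ -> VV[2]=[0, 0, 1], msg_vec=[0, 0, 1]; VV[0]=max(VV[0],msg_vec) then VV[0][0]++ -> VV[0]=[1, 0, 1]
Event 2: LOCAL 2: VV[2][2]++ -> VV[2]=[0, 0, 2]
Event 3: SEND 0->1: VV[0][0]++ -> VV[0]=[2, 0, 1], msg_vec=[2, 0, 1]; VV[1]=max(VV[1],msg_vec) then VV[1][1]++ -> VV[1]=[2, 1, 1]
Event 4: SEND 1->0: VV[1][1]++ -> VV[1]=[2, 2, 1], msg_vec=[2, 2, 1]; VV[0]=max(VV[0],msg_vec) then VV[0][0]++ -> VV[0]=[3, 2, 1]
Event 5: LOCAL 0: VV[0][0]++ -> VV[0]=[4, 2, 1]
Event 6: SEND 0->2: VV[0][0]++ -> VV[0]=[5, 2, 1], msg_vec=[5, 2, 1]; VV[2]=max(VV[2],msg_vec) then VV[2][2]++ -> VV[2]=[5, 2, 3]
Event 7: LOCAL 1: VV[1][1]++ -> VV[1]=[2, 3, 1]
Event 8: SEND 1->2: VV[1][1]++ -> VV[1]=[2, 4, 1], msg_vec=[2, 4, 1]; VV[2]=max(VV[2],msg_vec) then VV[2][2]++ -> VV[2]=[5, 4, 4]
Event 9: SEND 1->0: VV[1][1]++ -> VV[1]=[2, 5, 1], msg_vec=[2, 5, 1]; VV[0]=max(VV[0],msg_vec) then VV[0][0]++ -> VV[0]=[6, 5, 1]
Event 10: LOCAL 2: VV[2][2]++ -> VV[2]=[5, 4, 5]
Event 1 stamp: [0, 0, 1]
Event 2 stamp: [0, 0, 2]
[0, 0, 1] <= [0, 0, 2]? True. Equal? False. Happens-before: True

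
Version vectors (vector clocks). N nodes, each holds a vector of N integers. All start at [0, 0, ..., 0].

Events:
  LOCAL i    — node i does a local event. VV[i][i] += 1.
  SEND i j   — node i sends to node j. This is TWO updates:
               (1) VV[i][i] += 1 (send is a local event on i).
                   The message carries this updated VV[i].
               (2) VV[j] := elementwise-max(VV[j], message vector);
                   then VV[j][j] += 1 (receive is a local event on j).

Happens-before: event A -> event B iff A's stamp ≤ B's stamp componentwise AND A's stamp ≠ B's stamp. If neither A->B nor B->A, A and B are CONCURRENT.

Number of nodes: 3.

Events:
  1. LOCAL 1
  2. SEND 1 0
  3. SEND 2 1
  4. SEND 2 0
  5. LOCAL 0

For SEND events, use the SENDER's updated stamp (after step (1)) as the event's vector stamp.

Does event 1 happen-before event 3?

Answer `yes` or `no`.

Answer: no

Derivation:
Initial: VV[0]=[0, 0, 0]
Initial: VV[1]=[0, 0, 0]
Initial: VV[2]=[0, 0, 0]
Event 1: LOCAL 1: VV[1][1]++ -> VV[1]=[0, 1, 0]
Event 2: SEND 1->0: VV[1][1]++ -> VV[1]=[0, 2, 0], msg_vec=[0, 2, 0]; VV[0]=max(VV[0],msg_vec) then VV[0][0]++ -> VV[0]=[1, 2, 0]
Event 3: SEND 2->1: VV[2][2]++ -> VV[2]=[0, 0, 1], msg_vec=[0, 0, 1]; VV[1]=max(VV[1],msg_vec) then VV[1][1]++ -> VV[1]=[0, 3, 1]
Event 4: SEND 2->0: VV[2][2]++ -> VV[2]=[0, 0, 2], msg_vec=[0, 0, 2]; VV[0]=max(VV[0],msg_vec) then VV[0][0]++ -> VV[0]=[2, 2, 2]
Event 5: LOCAL 0: VV[0][0]++ -> VV[0]=[3, 2, 2]
Event 1 stamp: [0, 1, 0]
Event 3 stamp: [0, 0, 1]
[0, 1, 0] <= [0, 0, 1]? False. Equal? False. Happens-before: False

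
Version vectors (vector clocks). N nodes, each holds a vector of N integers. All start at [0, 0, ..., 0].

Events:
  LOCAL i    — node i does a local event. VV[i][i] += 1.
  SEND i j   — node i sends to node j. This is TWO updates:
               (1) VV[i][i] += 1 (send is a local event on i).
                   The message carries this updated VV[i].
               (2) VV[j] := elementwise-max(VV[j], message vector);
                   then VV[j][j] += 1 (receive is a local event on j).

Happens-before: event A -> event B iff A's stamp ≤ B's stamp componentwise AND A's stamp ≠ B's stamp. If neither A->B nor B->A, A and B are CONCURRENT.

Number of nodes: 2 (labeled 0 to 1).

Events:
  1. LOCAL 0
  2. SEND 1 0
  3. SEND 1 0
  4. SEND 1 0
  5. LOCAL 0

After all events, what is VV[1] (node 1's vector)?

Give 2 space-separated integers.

Initial: VV[0]=[0, 0]
Initial: VV[1]=[0, 0]
Event 1: LOCAL 0: VV[0][0]++ -> VV[0]=[1, 0]
Event 2: SEND 1->0: VV[1][1]++ -> VV[1]=[0, 1], msg_vec=[0, 1]; VV[0]=max(VV[0],msg_vec) then VV[0][0]++ -> VV[0]=[2, 1]
Event 3: SEND 1->0: VV[1][1]++ -> VV[1]=[0, 2], msg_vec=[0, 2]; VV[0]=max(VV[0],msg_vec) then VV[0][0]++ -> VV[0]=[3, 2]
Event 4: SEND 1->0: VV[1][1]++ -> VV[1]=[0, 3], msg_vec=[0, 3]; VV[0]=max(VV[0],msg_vec) then VV[0][0]++ -> VV[0]=[4, 3]
Event 5: LOCAL 0: VV[0][0]++ -> VV[0]=[5, 3]
Final vectors: VV[0]=[5, 3]; VV[1]=[0, 3]

Answer: 0 3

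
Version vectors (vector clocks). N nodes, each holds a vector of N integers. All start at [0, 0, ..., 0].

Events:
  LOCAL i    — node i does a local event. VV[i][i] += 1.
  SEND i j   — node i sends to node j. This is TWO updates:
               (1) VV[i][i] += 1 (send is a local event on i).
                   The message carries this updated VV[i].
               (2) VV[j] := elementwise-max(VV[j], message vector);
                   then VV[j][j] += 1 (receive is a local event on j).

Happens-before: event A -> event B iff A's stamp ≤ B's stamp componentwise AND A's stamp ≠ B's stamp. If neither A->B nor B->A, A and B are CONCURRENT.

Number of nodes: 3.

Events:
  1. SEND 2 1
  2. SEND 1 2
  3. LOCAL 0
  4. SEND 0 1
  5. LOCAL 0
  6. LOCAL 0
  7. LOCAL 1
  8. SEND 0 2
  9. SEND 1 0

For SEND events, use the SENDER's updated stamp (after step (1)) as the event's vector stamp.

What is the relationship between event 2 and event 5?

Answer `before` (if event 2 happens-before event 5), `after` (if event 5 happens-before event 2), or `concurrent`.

Initial: VV[0]=[0, 0, 0]
Initial: VV[1]=[0, 0, 0]
Initial: VV[2]=[0, 0, 0]
Event 1: SEND 2->1: VV[2][2]++ -> VV[2]=[0, 0, 1], msg_vec=[0, 0, 1]; VV[1]=max(VV[1],msg_vec) then VV[1][1]++ -> VV[1]=[0, 1, 1]
Event 2: SEND 1->2: VV[1][1]++ -> VV[1]=[0, 2, 1], msg_vec=[0, 2, 1]; VV[2]=max(VV[2],msg_vec) then VV[2][2]++ -> VV[2]=[0, 2, 2]
Event 3: LOCAL 0: VV[0][0]++ -> VV[0]=[1, 0, 0]
Event 4: SEND 0->1: VV[0][0]++ -> VV[0]=[2, 0, 0], msg_vec=[2, 0, 0]; VV[1]=max(VV[1],msg_vec) then VV[1][1]++ -> VV[1]=[2, 3, 1]
Event 5: LOCAL 0: VV[0][0]++ -> VV[0]=[3, 0, 0]
Event 6: LOCAL 0: VV[0][0]++ -> VV[0]=[4, 0, 0]
Event 7: LOCAL 1: VV[1][1]++ -> VV[1]=[2, 4, 1]
Event 8: SEND 0->2: VV[0][0]++ -> VV[0]=[5, 0, 0], msg_vec=[5, 0, 0]; VV[2]=max(VV[2],msg_vec) then VV[2][2]++ -> VV[2]=[5, 2, 3]
Event 9: SEND 1->0: VV[1][1]++ -> VV[1]=[2, 5, 1], msg_vec=[2, 5, 1]; VV[0]=max(VV[0],msg_vec) then VV[0][0]++ -> VV[0]=[6, 5, 1]
Event 2 stamp: [0, 2, 1]
Event 5 stamp: [3, 0, 0]
[0, 2, 1] <= [3, 0, 0]? False
[3, 0, 0] <= [0, 2, 1]? False
Relation: concurrent

Answer: concurrent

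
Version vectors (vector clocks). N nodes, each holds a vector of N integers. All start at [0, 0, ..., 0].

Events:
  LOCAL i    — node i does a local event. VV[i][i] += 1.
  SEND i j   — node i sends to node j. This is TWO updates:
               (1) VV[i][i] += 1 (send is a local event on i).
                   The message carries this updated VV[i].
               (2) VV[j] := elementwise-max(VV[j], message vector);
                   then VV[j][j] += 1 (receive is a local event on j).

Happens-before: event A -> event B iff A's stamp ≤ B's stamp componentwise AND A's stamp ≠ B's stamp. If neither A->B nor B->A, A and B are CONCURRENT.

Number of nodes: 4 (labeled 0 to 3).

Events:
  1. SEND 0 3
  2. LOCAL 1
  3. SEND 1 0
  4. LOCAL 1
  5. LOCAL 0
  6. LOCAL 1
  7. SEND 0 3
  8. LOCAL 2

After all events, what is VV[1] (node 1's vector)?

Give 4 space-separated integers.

Initial: VV[0]=[0, 0, 0, 0]
Initial: VV[1]=[0, 0, 0, 0]
Initial: VV[2]=[0, 0, 0, 0]
Initial: VV[3]=[0, 0, 0, 0]
Event 1: SEND 0->3: VV[0][0]++ -> VV[0]=[1, 0, 0, 0], msg_vec=[1, 0, 0, 0]; VV[3]=max(VV[3],msg_vec) then VV[3][3]++ -> VV[3]=[1, 0, 0, 1]
Event 2: LOCAL 1: VV[1][1]++ -> VV[1]=[0, 1, 0, 0]
Event 3: SEND 1->0: VV[1][1]++ -> VV[1]=[0, 2, 0, 0], msg_vec=[0, 2, 0, 0]; VV[0]=max(VV[0],msg_vec) then VV[0][0]++ -> VV[0]=[2, 2, 0, 0]
Event 4: LOCAL 1: VV[1][1]++ -> VV[1]=[0, 3, 0, 0]
Event 5: LOCAL 0: VV[0][0]++ -> VV[0]=[3, 2, 0, 0]
Event 6: LOCAL 1: VV[1][1]++ -> VV[1]=[0, 4, 0, 0]
Event 7: SEND 0->3: VV[0][0]++ -> VV[0]=[4, 2, 0, 0], msg_vec=[4, 2, 0, 0]; VV[3]=max(VV[3],msg_vec) then VV[3][3]++ -> VV[3]=[4, 2, 0, 2]
Event 8: LOCAL 2: VV[2][2]++ -> VV[2]=[0, 0, 1, 0]
Final vectors: VV[0]=[4, 2, 0, 0]; VV[1]=[0, 4, 0, 0]; VV[2]=[0, 0, 1, 0]; VV[3]=[4, 2, 0, 2]

Answer: 0 4 0 0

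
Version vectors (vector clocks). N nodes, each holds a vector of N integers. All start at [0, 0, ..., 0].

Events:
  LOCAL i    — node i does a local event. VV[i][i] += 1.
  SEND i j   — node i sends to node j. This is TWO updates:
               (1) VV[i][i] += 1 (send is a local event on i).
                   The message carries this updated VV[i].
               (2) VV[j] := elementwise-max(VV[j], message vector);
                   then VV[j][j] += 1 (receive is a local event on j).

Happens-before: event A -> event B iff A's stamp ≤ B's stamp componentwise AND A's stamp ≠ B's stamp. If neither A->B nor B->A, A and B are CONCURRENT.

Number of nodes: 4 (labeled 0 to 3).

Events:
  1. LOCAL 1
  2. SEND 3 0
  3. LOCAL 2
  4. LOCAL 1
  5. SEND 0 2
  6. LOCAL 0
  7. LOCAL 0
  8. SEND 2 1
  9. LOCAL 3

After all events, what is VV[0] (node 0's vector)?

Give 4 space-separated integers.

Initial: VV[0]=[0, 0, 0, 0]
Initial: VV[1]=[0, 0, 0, 0]
Initial: VV[2]=[0, 0, 0, 0]
Initial: VV[3]=[0, 0, 0, 0]
Event 1: LOCAL 1: VV[1][1]++ -> VV[1]=[0, 1, 0, 0]
Event 2: SEND 3->0: VV[3][3]++ -> VV[3]=[0, 0, 0, 1], msg_vec=[0, 0, 0, 1]; VV[0]=max(VV[0],msg_vec) then VV[0][0]++ -> VV[0]=[1, 0, 0, 1]
Event 3: LOCAL 2: VV[2][2]++ -> VV[2]=[0, 0, 1, 0]
Event 4: LOCAL 1: VV[1][1]++ -> VV[1]=[0, 2, 0, 0]
Event 5: SEND 0->2: VV[0][0]++ -> VV[0]=[2, 0, 0, 1], msg_vec=[2, 0, 0, 1]; VV[2]=max(VV[2],msg_vec) then VV[2][2]++ -> VV[2]=[2, 0, 2, 1]
Event 6: LOCAL 0: VV[0][0]++ -> VV[0]=[3, 0, 0, 1]
Event 7: LOCAL 0: VV[0][0]++ -> VV[0]=[4, 0, 0, 1]
Event 8: SEND 2->1: VV[2][2]++ -> VV[2]=[2, 0, 3, 1], msg_vec=[2, 0, 3, 1]; VV[1]=max(VV[1],msg_vec) then VV[1][1]++ -> VV[1]=[2, 3, 3, 1]
Event 9: LOCAL 3: VV[3][3]++ -> VV[3]=[0, 0, 0, 2]
Final vectors: VV[0]=[4, 0, 0, 1]; VV[1]=[2, 3, 3, 1]; VV[2]=[2, 0, 3, 1]; VV[3]=[0, 0, 0, 2]

Answer: 4 0 0 1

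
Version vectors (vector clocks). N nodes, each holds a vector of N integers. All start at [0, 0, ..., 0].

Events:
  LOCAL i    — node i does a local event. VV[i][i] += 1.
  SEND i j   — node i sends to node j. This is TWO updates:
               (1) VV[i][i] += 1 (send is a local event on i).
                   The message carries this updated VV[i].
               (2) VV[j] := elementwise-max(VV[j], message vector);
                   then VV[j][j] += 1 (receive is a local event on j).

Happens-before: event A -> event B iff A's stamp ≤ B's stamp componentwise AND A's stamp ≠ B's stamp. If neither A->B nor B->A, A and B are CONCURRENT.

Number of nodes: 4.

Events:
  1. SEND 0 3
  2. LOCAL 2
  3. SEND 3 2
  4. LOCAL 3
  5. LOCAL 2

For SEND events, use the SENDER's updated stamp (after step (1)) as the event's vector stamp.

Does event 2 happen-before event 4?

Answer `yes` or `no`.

Initial: VV[0]=[0, 0, 0, 0]
Initial: VV[1]=[0, 0, 0, 0]
Initial: VV[2]=[0, 0, 0, 0]
Initial: VV[3]=[0, 0, 0, 0]
Event 1: SEND 0->3: VV[0][0]++ -> VV[0]=[1, 0, 0, 0], msg_vec=[1, 0, 0, 0]; VV[3]=max(VV[3],msg_vec) then VV[3][3]++ -> VV[3]=[1, 0, 0, 1]
Event 2: LOCAL 2: VV[2][2]++ -> VV[2]=[0, 0, 1, 0]
Event 3: SEND 3->2: VV[3][3]++ -> VV[3]=[1, 0, 0, 2], msg_vec=[1, 0, 0, 2]; VV[2]=max(VV[2],msg_vec) then VV[2][2]++ -> VV[2]=[1, 0, 2, 2]
Event 4: LOCAL 3: VV[3][3]++ -> VV[3]=[1, 0, 0, 3]
Event 5: LOCAL 2: VV[2][2]++ -> VV[2]=[1, 0, 3, 2]
Event 2 stamp: [0, 0, 1, 0]
Event 4 stamp: [1, 0, 0, 3]
[0, 0, 1, 0] <= [1, 0, 0, 3]? False. Equal? False. Happens-before: False

Answer: no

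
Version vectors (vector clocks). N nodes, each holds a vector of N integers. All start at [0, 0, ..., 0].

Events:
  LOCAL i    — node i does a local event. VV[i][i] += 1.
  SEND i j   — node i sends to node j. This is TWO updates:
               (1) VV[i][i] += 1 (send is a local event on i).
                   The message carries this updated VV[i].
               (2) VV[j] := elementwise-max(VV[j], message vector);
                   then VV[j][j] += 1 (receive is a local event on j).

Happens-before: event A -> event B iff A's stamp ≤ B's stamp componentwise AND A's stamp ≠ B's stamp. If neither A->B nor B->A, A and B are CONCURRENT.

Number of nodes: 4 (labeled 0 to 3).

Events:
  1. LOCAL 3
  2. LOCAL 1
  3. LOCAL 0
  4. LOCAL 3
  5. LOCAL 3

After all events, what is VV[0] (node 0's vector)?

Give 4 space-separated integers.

Initial: VV[0]=[0, 0, 0, 0]
Initial: VV[1]=[0, 0, 0, 0]
Initial: VV[2]=[0, 0, 0, 0]
Initial: VV[3]=[0, 0, 0, 0]
Event 1: LOCAL 3: VV[3][3]++ -> VV[3]=[0, 0, 0, 1]
Event 2: LOCAL 1: VV[1][1]++ -> VV[1]=[0, 1, 0, 0]
Event 3: LOCAL 0: VV[0][0]++ -> VV[0]=[1, 0, 0, 0]
Event 4: LOCAL 3: VV[3][3]++ -> VV[3]=[0, 0, 0, 2]
Event 5: LOCAL 3: VV[3][3]++ -> VV[3]=[0, 0, 0, 3]
Final vectors: VV[0]=[1, 0, 0, 0]; VV[1]=[0, 1, 0, 0]; VV[2]=[0, 0, 0, 0]; VV[3]=[0, 0, 0, 3]

Answer: 1 0 0 0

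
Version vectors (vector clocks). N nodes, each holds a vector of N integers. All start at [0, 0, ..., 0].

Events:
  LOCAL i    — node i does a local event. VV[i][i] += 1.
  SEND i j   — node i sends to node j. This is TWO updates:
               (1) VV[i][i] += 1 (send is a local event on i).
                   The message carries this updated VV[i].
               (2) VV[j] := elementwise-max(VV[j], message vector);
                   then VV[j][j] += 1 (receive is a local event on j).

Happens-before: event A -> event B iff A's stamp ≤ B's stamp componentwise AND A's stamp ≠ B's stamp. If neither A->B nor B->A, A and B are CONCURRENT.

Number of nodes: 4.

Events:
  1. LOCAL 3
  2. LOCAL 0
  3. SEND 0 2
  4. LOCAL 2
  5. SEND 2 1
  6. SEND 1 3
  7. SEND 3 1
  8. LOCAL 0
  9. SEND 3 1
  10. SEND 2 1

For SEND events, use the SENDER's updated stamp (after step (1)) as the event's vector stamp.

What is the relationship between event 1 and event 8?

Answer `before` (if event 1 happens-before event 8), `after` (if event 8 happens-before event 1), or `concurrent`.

Initial: VV[0]=[0, 0, 0, 0]
Initial: VV[1]=[0, 0, 0, 0]
Initial: VV[2]=[0, 0, 0, 0]
Initial: VV[3]=[0, 0, 0, 0]
Event 1: LOCAL 3: VV[3][3]++ -> VV[3]=[0, 0, 0, 1]
Event 2: LOCAL 0: VV[0][0]++ -> VV[0]=[1, 0, 0, 0]
Event 3: SEND 0->2: VV[0][0]++ -> VV[0]=[2, 0, 0, 0], msg_vec=[2, 0, 0, 0]; VV[2]=max(VV[2],msg_vec) then VV[2][2]++ -> VV[2]=[2, 0, 1, 0]
Event 4: LOCAL 2: VV[2][2]++ -> VV[2]=[2, 0, 2, 0]
Event 5: SEND 2->1: VV[2][2]++ -> VV[2]=[2, 0, 3, 0], msg_vec=[2, 0, 3, 0]; VV[1]=max(VV[1],msg_vec) then VV[1][1]++ -> VV[1]=[2, 1, 3, 0]
Event 6: SEND 1->3: VV[1][1]++ -> VV[1]=[2, 2, 3, 0], msg_vec=[2, 2, 3, 0]; VV[3]=max(VV[3],msg_vec) then VV[3][3]++ -> VV[3]=[2, 2, 3, 2]
Event 7: SEND 3->1: VV[3][3]++ -> VV[3]=[2, 2, 3, 3], msg_vec=[2, 2, 3, 3]; VV[1]=max(VV[1],msg_vec) then VV[1][1]++ -> VV[1]=[2, 3, 3, 3]
Event 8: LOCAL 0: VV[0][0]++ -> VV[0]=[3, 0, 0, 0]
Event 9: SEND 3->1: VV[3][3]++ -> VV[3]=[2, 2, 3, 4], msg_vec=[2, 2, 3, 4]; VV[1]=max(VV[1],msg_vec) then VV[1][1]++ -> VV[1]=[2, 4, 3, 4]
Event 10: SEND 2->1: VV[2][2]++ -> VV[2]=[2, 0, 4, 0], msg_vec=[2, 0, 4, 0]; VV[1]=max(VV[1],msg_vec) then VV[1][1]++ -> VV[1]=[2, 5, 4, 4]
Event 1 stamp: [0, 0, 0, 1]
Event 8 stamp: [3, 0, 0, 0]
[0, 0, 0, 1] <= [3, 0, 0, 0]? False
[3, 0, 0, 0] <= [0, 0, 0, 1]? False
Relation: concurrent

Answer: concurrent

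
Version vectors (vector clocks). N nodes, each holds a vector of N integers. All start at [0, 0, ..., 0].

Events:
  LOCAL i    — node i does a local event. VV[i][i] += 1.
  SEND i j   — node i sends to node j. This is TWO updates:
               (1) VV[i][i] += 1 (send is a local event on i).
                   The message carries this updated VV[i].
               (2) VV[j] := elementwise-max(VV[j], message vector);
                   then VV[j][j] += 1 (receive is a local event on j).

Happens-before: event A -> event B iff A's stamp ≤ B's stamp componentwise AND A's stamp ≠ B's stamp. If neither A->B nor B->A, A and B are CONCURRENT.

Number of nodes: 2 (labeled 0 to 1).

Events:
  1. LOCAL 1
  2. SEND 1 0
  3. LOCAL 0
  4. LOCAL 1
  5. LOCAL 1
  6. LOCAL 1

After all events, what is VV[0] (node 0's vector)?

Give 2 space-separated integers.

Initial: VV[0]=[0, 0]
Initial: VV[1]=[0, 0]
Event 1: LOCAL 1: VV[1][1]++ -> VV[1]=[0, 1]
Event 2: SEND 1->0: VV[1][1]++ -> VV[1]=[0, 2], msg_vec=[0, 2]; VV[0]=max(VV[0],msg_vec) then VV[0][0]++ -> VV[0]=[1, 2]
Event 3: LOCAL 0: VV[0][0]++ -> VV[0]=[2, 2]
Event 4: LOCAL 1: VV[1][1]++ -> VV[1]=[0, 3]
Event 5: LOCAL 1: VV[1][1]++ -> VV[1]=[0, 4]
Event 6: LOCAL 1: VV[1][1]++ -> VV[1]=[0, 5]
Final vectors: VV[0]=[2, 2]; VV[1]=[0, 5]

Answer: 2 2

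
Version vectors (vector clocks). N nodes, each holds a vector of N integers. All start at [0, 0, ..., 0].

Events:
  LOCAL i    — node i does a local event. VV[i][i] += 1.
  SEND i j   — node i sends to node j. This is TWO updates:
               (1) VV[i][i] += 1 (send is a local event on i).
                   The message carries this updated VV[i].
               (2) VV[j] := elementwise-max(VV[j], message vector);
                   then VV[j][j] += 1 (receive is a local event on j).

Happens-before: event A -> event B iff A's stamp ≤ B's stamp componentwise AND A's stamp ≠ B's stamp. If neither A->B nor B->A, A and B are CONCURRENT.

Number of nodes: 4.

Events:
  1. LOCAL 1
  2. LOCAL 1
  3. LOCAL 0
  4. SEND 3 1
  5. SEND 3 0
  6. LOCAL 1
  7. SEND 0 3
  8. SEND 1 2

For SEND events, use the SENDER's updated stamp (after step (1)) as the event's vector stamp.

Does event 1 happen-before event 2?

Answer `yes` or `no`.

Answer: yes

Derivation:
Initial: VV[0]=[0, 0, 0, 0]
Initial: VV[1]=[0, 0, 0, 0]
Initial: VV[2]=[0, 0, 0, 0]
Initial: VV[3]=[0, 0, 0, 0]
Event 1: LOCAL 1: VV[1][1]++ -> VV[1]=[0, 1, 0, 0]
Event 2: LOCAL 1: VV[1][1]++ -> VV[1]=[0, 2, 0, 0]
Event 3: LOCAL 0: VV[0][0]++ -> VV[0]=[1, 0, 0, 0]
Event 4: SEND 3->1: VV[3][3]++ -> VV[3]=[0, 0, 0, 1], msg_vec=[0, 0, 0, 1]; VV[1]=max(VV[1],msg_vec) then VV[1][1]++ -> VV[1]=[0, 3, 0, 1]
Event 5: SEND 3->0: VV[3][3]++ -> VV[3]=[0, 0, 0, 2], msg_vec=[0, 0, 0, 2]; VV[0]=max(VV[0],msg_vec) then VV[0][0]++ -> VV[0]=[2, 0, 0, 2]
Event 6: LOCAL 1: VV[1][1]++ -> VV[1]=[0, 4, 0, 1]
Event 7: SEND 0->3: VV[0][0]++ -> VV[0]=[3, 0, 0, 2], msg_vec=[3, 0, 0, 2]; VV[3]=max(VV[3],msg_vec) then VV[3][3]++ -> VV[3]=[3, 0, 0, 3]
Event 8: SEND 1->2: VV[1][1]++ -> VV[1]=[0, 5, 0, 1], msg_vec=[0, 5, 0, 1]; VV[2]=max(VV[2],msg_vec) then VV[2][2]++ -> VV[2]=[0, 5, 1, 1]
Event 1 stamp: [0, 1, 0, 0]
Event 2 stamp: [0, 2, 0, 0]
[0, 1, 0, 0] <= [0, 2, 0, 0]? True. Equal? False. Happens-before: True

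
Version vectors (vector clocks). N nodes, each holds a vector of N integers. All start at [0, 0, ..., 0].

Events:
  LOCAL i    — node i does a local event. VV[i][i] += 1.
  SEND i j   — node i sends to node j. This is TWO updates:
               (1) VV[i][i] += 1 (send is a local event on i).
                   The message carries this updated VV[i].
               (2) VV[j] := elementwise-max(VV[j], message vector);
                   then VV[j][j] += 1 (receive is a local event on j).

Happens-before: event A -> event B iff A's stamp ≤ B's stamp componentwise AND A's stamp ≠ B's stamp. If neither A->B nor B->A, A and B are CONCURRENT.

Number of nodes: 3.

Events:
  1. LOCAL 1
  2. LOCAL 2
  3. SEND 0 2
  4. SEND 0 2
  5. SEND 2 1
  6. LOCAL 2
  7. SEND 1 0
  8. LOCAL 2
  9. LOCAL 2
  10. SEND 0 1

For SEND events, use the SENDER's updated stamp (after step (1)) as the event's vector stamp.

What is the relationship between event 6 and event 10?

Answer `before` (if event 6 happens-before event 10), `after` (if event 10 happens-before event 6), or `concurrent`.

Answer: concurrent

Derivation:
Initial: VV[0]=[0, 0, 0]
Initial: VV[1]=[0, 0, 0]
Initial: VV[2]=[0, 0, 0]
Event 1: LOCAL 1: VV[1][1]++ -> VV[1]=[0, 1, 0]
Event 2: LOCAL 2: VV[2][2]++ -> VV[2]=[0, 0, 1]
Event 3: SEND 0->2: VV[0][0]++ -> VV[0]=[1, 0, 0], msg_vec=[1, 0, 0]; VV[2]=max(VV[2],msg_vec) then VV[2][2]++ -> VV[2]=[1, 0, 2]
Event 4: SEND 0->2: VV[0][0]++ -> VV[0]=[2, 0, 0], msg_vec=[2, 0, 0]; VV[2]=max(VV[2],msg_vec) then VV[2][2]++ -> VV[2]=[2, 0, 3]
Event 5: SEND 2->1: VV[2][2]++ -> VV[2]=[2, 0, 4], msg_vec=[2, 0, 4]; VV[1]=max(VV[1],msg_vec) then VV[1][1]++ -> VV[1]=[2, 2, 4]
Event 6: LOCAL 2: VV[2][2]++ -> VV[2]=[2, 0, 5]
Event 7: SEND 1->0: VV[1][1]++ -> VV[1]=[2, 3, 4], msg_vec=[2, 3, 4]; VV[0]=max(VV[0],msg_vec) then VV[0][0]++ -> VV[0]=[3, 3, 4]
Event 8: LOCAL 2: VV[2][2]++ -> VV[2]=[2, 0, 6]
Event 9: LOCAL 2: VV[2][2]++ -> VV[2]=[2, 0, 7]
Event 10: SEND 0->1: VV[0][0]++ -> VV[0]=[4, 3, 4], msg_vec=[4, 3, 4]; VV[1]=max(VV[1],msg_vec) then VV[1][1]++ -> VV[1]=[4, 4, 4]
Event 6 stamp: [2, 0, 5]
Event 10 stamp: [4, 3, 4]
[2, 0, 5] <= [4, 3, 4]? False
[4, 3, 4] <= [2, 0, 5]? False
Relation: concurrent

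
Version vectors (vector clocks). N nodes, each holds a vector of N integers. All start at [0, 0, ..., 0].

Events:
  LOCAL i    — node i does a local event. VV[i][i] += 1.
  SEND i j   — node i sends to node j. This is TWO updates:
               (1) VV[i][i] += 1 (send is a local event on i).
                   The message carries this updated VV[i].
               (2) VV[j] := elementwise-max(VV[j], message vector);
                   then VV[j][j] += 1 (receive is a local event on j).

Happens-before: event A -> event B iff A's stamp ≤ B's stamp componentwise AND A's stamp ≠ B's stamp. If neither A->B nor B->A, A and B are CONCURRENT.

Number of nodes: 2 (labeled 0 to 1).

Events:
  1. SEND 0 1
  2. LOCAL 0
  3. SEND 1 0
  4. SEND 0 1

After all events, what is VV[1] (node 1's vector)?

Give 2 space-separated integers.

Answer: 4 3

Derivation:
Initial: VV[0]=[0, 0]
Initial: VV[1]=[0, 0]
Event 1: SEND 0->1: VV[0][0]++ -> VV[0]=[1, 0], msg_vec=[1, 0]; VV[1]=max(VV[1],msg_vec) then VV[1][1]++ -> VV[1]=[1, 1]
Event 2: LOCAL 0: VV[0][0]++ -> VV[0]=[2, 0]
Event 3: SEND 1->0: VV[1][1]++ -> VV[1]=[1, 2], msg_vec=[1, 2]; VV[0]=max(VV[0],msg_vec) then VV[0][0]++ -> VV[0]=[3, 2]
Event 4: SEND 0->1: VV[0][0]++ -> VV[0]=[4, 2], msg_vec=[4, 2]; VV[1]=max(VV[1],msg_vec) then VV[1][1]++ -> VV[1]=[4, 3]
Final vectors: VV[0]=[4, 2]; VV[1]=[4, 3]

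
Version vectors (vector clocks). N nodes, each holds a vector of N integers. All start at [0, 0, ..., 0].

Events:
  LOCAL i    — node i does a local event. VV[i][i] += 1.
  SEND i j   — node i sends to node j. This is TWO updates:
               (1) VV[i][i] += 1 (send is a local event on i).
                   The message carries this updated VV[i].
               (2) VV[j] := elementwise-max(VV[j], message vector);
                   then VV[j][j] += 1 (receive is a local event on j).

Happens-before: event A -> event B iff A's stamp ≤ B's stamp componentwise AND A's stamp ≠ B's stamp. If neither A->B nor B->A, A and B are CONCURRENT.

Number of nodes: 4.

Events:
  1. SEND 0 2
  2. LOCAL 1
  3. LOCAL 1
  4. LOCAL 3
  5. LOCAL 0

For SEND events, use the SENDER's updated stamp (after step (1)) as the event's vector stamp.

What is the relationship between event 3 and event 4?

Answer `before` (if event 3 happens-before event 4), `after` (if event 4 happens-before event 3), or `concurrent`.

Answer: concurrent

Derivation:
Initial: VV[0]=[0, 0, 0, 0]
Initial: VV[1]=[0, 0, 0, 0]
Initial: VV[2]=[0, 0, 0, 0]
Initial: VV[3]=[0, 0, 0, 0]
Event 1: SEND 0->2: VV[0][0]++ -> VV[0]=[1, 0, 0, 0], msg_vec=[1, 0, 0, 0]; VV[2]=max(VV[2],msg_vec) then VV[2][2]++ -> VV[2]=[1, 0, 1, 0]
Event 2: LOCAL 1: VV[1][1]++ -> VV[1]=[0, 1, 0, 0]
Event 3: LOCAL 1: VV[1][1]++ -> VV[1]=[0, 2, 0, 0]
Event 4: LOCAL 3: VV[3][3]++ -> VV[3]=[0, 0, 0, 1]
Event 5: LOCAL 0: VV[0][0]++ -> VV[0]=[2, 0, 0, 0]
Event 3 stamp: [0, 2, 0, 0]
Event 4 stamp: [0, 0, 0, 1]
[0, 2, 0, 0] <= [0, 0, 0, 1]? False
[0, 0, 0, 1] <= [0, 2, 0, 0]? False
Relation: concurrent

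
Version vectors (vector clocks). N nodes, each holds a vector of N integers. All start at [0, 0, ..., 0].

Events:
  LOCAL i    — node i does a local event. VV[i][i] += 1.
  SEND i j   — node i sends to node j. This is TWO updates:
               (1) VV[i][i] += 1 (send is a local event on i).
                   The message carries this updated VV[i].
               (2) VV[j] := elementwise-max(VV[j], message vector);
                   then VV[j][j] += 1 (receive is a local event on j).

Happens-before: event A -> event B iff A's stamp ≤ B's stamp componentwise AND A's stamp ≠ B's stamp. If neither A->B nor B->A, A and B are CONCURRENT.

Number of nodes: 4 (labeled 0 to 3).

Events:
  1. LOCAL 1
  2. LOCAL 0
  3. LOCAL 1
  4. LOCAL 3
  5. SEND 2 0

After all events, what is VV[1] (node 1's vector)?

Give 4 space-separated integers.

Initial: VV[0]=[0, 0, 0, 0]
Initial: VV[1]=[0, 0, 0, 0]
Initial: VV[2]=[0, 0, 0, 0]
Initial: VV[3]=[0, 0, 0, 0]
Event 1: LOCAL 1: VV[1][1]++ -> VV[1]=[0, 1, 0, 0]
Event 2: LOCAL 0: VV[0][0]++ -> VV[0]=[1, 0, 0, 0]
Event 3: LOCAL 1: VV[1][1]++ -> VV[1]=[0, 2, 0, 0]
Event 4: LOCAL 3: VV[3][3]++ -> VV[3]=[0, 0, 0, 1]
Event 5: SEND 2->0: VV[2][2]++ -> VV[2]=[0, 0, 1, 0], msg_vec=[0, 0, 1, 0]; VV[0]=max(VV[0],msg_vec) then VV[0][0]++ -> VV[0]=[2, 0, 1, 0]
Final vectors: VV[0]=[2, 0, 1, 0]; VV[1]=[0, 2, 0, 0]; VV[2]=[0, 0, 1, 0]; VV[3]=[0, 0, 0, 1]

Answer: 0 2 0 0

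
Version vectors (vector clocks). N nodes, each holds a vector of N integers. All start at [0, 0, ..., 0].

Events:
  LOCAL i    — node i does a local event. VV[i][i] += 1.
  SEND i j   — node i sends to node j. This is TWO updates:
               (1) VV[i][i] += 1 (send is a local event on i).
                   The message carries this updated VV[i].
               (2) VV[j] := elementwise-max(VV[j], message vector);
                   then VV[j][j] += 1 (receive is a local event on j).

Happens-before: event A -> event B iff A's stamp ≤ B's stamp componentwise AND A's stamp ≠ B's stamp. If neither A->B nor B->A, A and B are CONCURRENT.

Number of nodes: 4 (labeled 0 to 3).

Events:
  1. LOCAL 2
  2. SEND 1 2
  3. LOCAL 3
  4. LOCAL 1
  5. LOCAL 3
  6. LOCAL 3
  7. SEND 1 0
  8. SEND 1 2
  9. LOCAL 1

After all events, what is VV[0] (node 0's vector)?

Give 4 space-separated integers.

Initial: VV[0]=[0, 0, 0, 0]
Initial: VV[1]=[0, 0, 0, 0]
Initial: VV[2]=[0, 0, 0, 0]
Initial: VV[3]=[0, 0, 0, 0]
Event 1: LOCAL 2: VV[2][2]++ -> VV[2]=[0, 0, 1, 0]
Event 2: SEND 1->2: VV[1][1]++ -> VV[1]=[0, 1, 0, 0], msg_vec=[0, 1, 0, 0]; VV[2]=max(VV[2],msg_vec) then VV[2][2]++ -> VV[2]=[0, 1, 2, 0]
Event 3: LOCAL 3: VV[3][3]++ -> VV[3]=[0, 0, 0, 1]
Event 4: LOCAL 1: VV[1][1]++ -> VV[1]=[0, 2, 0, 0]
Event 5: LOCAL 3: VV[3][3]++ -> VV[3]=[0, 0, 0, 2]
Event 6: LOCAL 3: VV[3][3]++ -> VV[3]=[0, 0, 0, 3]
Event 7: SEND 1->0: VV[1][1]++ -> VV[1]=[0, 3, 0, 0], msg_vec=[0, 3, 0, 0]; VV[0]=max(VV[0],msg_vec) then VV[0][0]++ -> VV[0]=[1, 3, 0, 0]
Event 8: SEND 1->2: VV[1][1]++ -> VV[1]=[0, 4, 0, 0], msg_vec=[0, 4, 0, 0]; VV[2]=max(VV[2],msg_vec) then VV[2][2]++ -> VV[2]=[0, 4, 3, 0]
Event 9: LOCAL 1: VV[1][1]++ -> VV[1]=[0, 5, 0, 0]
Final vectors: VV[0]=[1, 3, 0, 0]; VV[1]=[0, 5, 0, 0]; VV[2]=[0, 4, 3, 0]; VV[3]=[0, 0, 0, 3]

Answer: 1 3 0 0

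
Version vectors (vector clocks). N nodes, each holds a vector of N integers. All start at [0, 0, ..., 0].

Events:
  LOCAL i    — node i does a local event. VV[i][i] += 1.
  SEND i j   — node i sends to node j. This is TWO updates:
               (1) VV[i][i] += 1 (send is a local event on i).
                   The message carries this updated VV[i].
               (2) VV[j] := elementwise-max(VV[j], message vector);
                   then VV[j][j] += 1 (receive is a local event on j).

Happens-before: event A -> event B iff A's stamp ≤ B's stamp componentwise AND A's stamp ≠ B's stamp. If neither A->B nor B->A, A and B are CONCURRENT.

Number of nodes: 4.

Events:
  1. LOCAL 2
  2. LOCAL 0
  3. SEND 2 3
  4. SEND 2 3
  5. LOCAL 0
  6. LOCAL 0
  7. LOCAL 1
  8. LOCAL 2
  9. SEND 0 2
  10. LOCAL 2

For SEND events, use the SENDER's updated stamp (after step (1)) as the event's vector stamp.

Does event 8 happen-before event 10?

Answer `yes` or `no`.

Initial: VV[0]=[0, 0, 0, 0]
Initial: VV[1]=[0, 0, 0, 0]
Initial: VV[2]=[0, 0, 0, 0]
Initial: VV[3]=[0, 0, 0, 0]
Event 1: LOCAL 2: VV[2][2]++ -> VV[2]=[0, 0, 1, 0]
Event 2: LOCAL 0: VV[0][0]++ -> VV[0]=[1, 0, 0, 0]
Event 3: SEND 2->3: VV[2][2]++ -> VV[2]=[0, 0, 2, 0], msg_vec=[0, 0, 2, 0]; VV[3]=max(VV[3],msg_vec) then VV[3][3]++ -> VV[3]=[0, 0, 2, 1]
Event 4: SEND 2->3: VV[2][2]++ -> VV[2]=[0, 0, 3, 0], msg_vec=[0, 0, 3, 0]; VV[3]=max(VV[3],msg_vec) then VV[3][3]++ -> VV[3]=[0, 0, 3, 2]
Event 5: LOCAL 0: VV[0][0]++ -> VV[0]=[2, 0, 0, 0]
Event 6: LOCAL 0: VV[0][0]++ -> VV[0]=[3, 0, 0, 0]
Event 7: LOCAL 1: VV[1][1]++ -> VV[1]=[0, 1, 0, 0]
Event 8: LOCAL 2: VV[2][2]++ -> VV[2]=[0, 0, 4, 0]
Event 9: SEND 0->2: VV[0][0]++ -> VV[0]=[4, 0, 0, 0], msg_vec=[4, 0, 0, 0]; VV[2]=max(VV[2],msg_vec) then VV[2][2]++ -> VV[2]=[4, 0, 5, 0]
Event 10: LOCAL 2: VV[2][2]++ -> VV[2]=[4, 0, 6, 0]
Event 8 stamp: [0, 0, 4, 0]
Event 10 stamp: [4, 0, 6, 0]
[0, 0, 4, 0] <= [4, 0, 6, 0]? True. Equal? False. Happens-before: True

Answer: yes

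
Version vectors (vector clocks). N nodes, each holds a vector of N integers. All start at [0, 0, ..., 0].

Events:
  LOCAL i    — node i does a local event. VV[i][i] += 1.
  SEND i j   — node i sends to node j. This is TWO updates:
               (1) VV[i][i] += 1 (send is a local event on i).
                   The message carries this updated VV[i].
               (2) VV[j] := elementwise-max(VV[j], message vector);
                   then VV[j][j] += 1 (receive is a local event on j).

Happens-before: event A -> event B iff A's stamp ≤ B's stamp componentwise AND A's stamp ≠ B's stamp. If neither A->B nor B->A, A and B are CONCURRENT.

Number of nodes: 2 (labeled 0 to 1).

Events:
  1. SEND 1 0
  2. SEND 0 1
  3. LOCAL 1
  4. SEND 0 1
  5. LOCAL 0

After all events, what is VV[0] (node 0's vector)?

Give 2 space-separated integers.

Initial: VV[0]=[0, 0]
Initial: VV[1]=[0, 0]
Event 1: SEND 1->0: VV[1][1]++ -> VV[1]=[0, 1], msg_vec=[0, 1]; VV[0]=max(VV[0],msg_vec) then VV[0][0]++ -> VV[0]=[1, 1]
Event 2: SEND 0->1: VV[0][0]++ -> VV[0]=[2, 1], msg_vec=[2, 1]; VV[1]=max(VV[1],msg_vec) then VV[1][1]++ -> VV[1]=[2, 2]
Event 3: LOCAL 1: VV[1][1]++ -> VV[1]=[2, 3]
Event 4: SEND 0->1: VV[0][0]++ -> VV[0]=[3, 1], msg_vec=[3, 1]; VV[1]=max(VV[1],msg_vec) then VV[1][1]++ -> VV[1]=[3, 4]
Event 5: LOCAL 0: VV[0][0]++ -> VV[0]=[4, 1]
Final vectors: VV[0]=[4, 1]; VV[1]=[3, 4]

Answer: 4 1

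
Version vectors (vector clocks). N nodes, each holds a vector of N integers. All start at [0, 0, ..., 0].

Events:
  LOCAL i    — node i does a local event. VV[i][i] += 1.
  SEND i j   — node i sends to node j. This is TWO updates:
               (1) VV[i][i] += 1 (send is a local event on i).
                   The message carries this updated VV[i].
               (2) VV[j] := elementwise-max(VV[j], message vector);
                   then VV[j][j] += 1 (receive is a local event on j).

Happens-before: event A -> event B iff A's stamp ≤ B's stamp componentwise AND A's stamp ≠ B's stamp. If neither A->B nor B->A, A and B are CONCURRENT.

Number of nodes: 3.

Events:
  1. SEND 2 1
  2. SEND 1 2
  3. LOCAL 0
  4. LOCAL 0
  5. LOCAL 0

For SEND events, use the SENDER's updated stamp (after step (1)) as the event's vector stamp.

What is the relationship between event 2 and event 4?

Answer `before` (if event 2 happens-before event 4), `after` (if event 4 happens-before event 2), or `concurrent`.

Answer: concurrent

Derivation:
Initial: VV[0]=[0, 0, 0]
Initial: VV[1]=[0, 0, 0]
Initial: VV[2]=[0, 0, 0]
Event 1: SEND 2->1: VV[2][2]++ -> VV[2]=[0, 0, 1], msg_vec=[0, 0, 1]; VV[1]=max(VV[1],msg_vec) then VV[1][1]++ -> VV[1]=[0, 1, 1]
Event 2: SEND 1->2: VV[1][1]++ -> VV[1]=[0, 2, 1], msg_vec=[0, 2, 1]; VV[2]=max(VV[2],msg_vec) then VV[2][2]++ -> VV[2]=[0, 2, 2]
Event 3: LOCAL 0: VV[0][0]++ -> VV[0]=[1, 0, 0]
Event 4: LOCAL 0: VV[0][0]++ -> VV[0]=[2, 0, 0]
Event 5: LOCAL 0: VV[0][0]++ -> VV[0]=[3, 0, 0]
Event 2 stamp: [0, 2, 1]
Event 4 stamp: [2, 0, 0]
[0, 2, 1] <= [2, 0, 0]? False
[2, 0, 0] <= [0, 2, 1]? False
Relation: concurrent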